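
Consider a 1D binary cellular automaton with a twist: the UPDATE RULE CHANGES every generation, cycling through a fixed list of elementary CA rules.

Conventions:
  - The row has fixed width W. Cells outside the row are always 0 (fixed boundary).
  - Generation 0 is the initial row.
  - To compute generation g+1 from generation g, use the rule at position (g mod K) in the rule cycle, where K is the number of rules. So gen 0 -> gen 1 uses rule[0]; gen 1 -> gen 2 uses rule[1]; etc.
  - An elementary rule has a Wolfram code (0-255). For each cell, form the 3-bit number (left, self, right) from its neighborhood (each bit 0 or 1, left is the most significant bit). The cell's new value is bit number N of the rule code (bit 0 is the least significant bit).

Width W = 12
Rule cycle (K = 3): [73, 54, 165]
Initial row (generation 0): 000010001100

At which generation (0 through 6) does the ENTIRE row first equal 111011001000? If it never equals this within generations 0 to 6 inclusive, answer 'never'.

Answer: never

Derivation:
Gen 0: 000010001100
Gen 1 (rule 73): 111000101101
Gen 2 (rule 54): 000101110011
Gen 3 (rule 165): 110110100000
Gen 4 (rule 73): 110110001111
Gen 5 (rule 54): 001001010000
Gen 6 (rule 165): 101001110111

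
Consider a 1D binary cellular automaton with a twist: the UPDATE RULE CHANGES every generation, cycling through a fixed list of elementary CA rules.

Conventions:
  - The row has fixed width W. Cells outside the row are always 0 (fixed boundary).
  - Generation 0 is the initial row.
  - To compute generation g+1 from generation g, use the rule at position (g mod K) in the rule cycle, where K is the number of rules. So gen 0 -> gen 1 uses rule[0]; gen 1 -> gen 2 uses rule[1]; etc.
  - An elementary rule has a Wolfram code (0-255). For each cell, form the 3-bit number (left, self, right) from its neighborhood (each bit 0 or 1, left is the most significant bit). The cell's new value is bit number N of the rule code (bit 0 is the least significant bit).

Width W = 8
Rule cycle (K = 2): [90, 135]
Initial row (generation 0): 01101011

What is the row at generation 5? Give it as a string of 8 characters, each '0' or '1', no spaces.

Answer: 01110110

Derivation:
Gen 0: 01101011
Gen 1 (rule 90): 11100011
Gen 2 (rule 135): 01001100
Gen 3 (rule 90): 10111110
Gen 4 (rule 135): 10011100
Gen 5 (rule 90): 01110110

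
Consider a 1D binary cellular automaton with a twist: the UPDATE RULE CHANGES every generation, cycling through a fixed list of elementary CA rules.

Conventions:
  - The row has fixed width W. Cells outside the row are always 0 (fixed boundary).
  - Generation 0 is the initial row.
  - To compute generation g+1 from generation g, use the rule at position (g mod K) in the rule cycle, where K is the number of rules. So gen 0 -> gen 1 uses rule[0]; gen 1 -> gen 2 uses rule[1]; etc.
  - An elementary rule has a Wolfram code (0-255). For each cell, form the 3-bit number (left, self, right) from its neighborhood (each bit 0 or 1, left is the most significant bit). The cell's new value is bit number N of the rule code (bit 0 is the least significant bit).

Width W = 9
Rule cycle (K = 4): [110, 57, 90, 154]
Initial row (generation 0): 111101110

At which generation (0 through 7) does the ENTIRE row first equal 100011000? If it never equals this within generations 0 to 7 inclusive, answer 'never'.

Gen 0: 111101110
Gen 1 (rule 110): 100111010
Gen 2 (rule 57): 010100101
Gen 3 (rule 90): 100011000
Gen 4 (rule 154): 010110100
Gen 5 (rule 110): 111111100
Gen 6 (rule 57): 100000011
Gen 7 (rule 90): 010000111

Answer: 3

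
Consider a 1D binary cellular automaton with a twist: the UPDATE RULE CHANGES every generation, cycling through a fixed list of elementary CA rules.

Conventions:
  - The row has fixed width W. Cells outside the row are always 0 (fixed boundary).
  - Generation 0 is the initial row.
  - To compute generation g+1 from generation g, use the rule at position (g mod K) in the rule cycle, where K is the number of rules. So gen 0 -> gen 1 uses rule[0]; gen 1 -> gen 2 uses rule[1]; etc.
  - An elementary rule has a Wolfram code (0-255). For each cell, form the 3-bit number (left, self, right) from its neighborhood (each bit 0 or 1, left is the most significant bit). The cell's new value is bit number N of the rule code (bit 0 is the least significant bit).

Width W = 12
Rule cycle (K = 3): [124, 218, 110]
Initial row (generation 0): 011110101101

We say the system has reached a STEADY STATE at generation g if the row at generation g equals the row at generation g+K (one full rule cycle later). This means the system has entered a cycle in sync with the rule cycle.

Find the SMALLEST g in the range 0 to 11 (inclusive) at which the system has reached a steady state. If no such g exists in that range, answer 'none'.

Answer: none

Derivation:
Gen 0: 011110101101
Gen 1 (rule 124): 010011111111
Gen 2 (rule 218): 101111111111
Gen 3 (rule 110): 111000000001
Gen 4 (rule 124): 101100000001
Gen 5 (rule 218): 001110000010
Gen 6 (rule 110): 011010000110
Gen 7 (rule 124): 011111000111
Gen 8 (rule 218): 111111101111
Gen 9 (rule 110): 100000111001
Gen 10 (rule 124): 110000101101
Gen 11 (rule 218): 111001001100
Gen 12 (rule 110): 101011011100
Gen 13 (rule 124): 111111110110
Gen 14 (rule 218): 111111110111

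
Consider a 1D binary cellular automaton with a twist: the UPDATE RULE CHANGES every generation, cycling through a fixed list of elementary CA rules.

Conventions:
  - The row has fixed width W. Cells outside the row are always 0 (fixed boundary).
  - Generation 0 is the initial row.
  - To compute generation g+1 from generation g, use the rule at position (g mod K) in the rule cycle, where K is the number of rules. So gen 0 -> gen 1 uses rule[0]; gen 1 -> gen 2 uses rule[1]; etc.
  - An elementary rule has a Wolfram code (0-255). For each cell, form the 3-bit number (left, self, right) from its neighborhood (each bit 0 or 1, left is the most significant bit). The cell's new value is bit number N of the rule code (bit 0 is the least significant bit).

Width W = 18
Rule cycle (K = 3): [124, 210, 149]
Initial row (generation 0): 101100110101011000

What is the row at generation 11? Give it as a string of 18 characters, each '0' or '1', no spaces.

Answer: 011110010101110111

Derivation:
Gen 0: 101100110101011000
Gen 1 (rule 124): 111110111111111100
Gen 2 (rule 210): 011110011111111110
Gen 3 (rule 149): 001101001111111101
Gen 4 (rule 124): 001111101000000111
Gen 5 (rule 210): 010111100100001011
Gen 6 (rule 149): 010011010111101000
Gen 7 (rule 124): 011011111100111100
Gen 8 (rule 210): 101001111111011110
Gen 9 (rule 149): 101100111110001101
Gen 10 (rule 124): 111110100011001111
Gen 11 (rule 210): 011110010101110111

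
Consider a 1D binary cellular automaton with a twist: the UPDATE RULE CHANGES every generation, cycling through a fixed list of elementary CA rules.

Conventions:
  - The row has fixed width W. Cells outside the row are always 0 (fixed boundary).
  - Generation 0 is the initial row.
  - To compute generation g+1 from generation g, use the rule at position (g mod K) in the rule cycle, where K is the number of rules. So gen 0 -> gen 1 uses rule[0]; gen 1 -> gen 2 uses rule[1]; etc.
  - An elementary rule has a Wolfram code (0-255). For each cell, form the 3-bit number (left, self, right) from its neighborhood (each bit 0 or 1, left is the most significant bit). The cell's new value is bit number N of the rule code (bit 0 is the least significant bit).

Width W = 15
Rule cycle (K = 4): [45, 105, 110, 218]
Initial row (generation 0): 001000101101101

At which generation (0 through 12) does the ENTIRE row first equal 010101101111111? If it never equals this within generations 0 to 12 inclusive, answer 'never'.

Gen 0: 001000101101101
Gen 1 (rule 45): 101010111011011
Gen 2 (rule 105): 010101101111111
Gen 3 (rule 110): 111111111000001
Gen 4 (rule 218): 111111111100010
Gen 5 (rule 45): 100000000001010
Gen 6 (rule 105): 001111111100100
Gen 7 (rule 110): 011000000101100
Gen 8 (rule 218): 111100001001110
Gen 9 (rule 45): 100001101001000
Gen 10 (rule 105): 001101110000011
Gen 11 (rule 110): 011111010000111
Gen 12 (rule 218): 111111001001111

Answer: 2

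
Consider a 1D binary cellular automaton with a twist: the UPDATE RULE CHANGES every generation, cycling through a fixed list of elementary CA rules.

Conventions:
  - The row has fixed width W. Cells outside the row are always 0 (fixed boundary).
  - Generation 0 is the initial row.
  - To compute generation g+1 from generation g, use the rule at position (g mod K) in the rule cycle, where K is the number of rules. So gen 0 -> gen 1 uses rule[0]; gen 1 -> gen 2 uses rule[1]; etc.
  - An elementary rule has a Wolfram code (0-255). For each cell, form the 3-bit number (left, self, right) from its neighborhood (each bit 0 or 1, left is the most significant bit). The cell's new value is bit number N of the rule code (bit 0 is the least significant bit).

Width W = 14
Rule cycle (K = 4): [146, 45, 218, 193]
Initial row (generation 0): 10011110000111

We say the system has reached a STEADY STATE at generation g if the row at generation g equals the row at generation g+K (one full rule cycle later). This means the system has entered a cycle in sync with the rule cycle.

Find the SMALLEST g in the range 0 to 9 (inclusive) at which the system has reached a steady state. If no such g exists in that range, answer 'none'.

Answer: none

Derivation:
Gen 0: 10011110000111
Gen 1 (rule 146): 01101101001010
Gen 2 (rule 45): 01011011001110
Gen 3 (rule 218): 10011011111111
Gen 4 (rule 193): 00001001111111
Gen 5 (rule 146): 00010110111110
Gen 6 (rule 45): 11011101100000
Gen 7 (rule 218): 11011101110000
Gen 8 (rule 193): 01001100110111
Gen 9 (rule 146): 10110011000010
Gen 10 (rule 45): 11100010011010
Gen 11 (rule 218): 11110101111001
Gen 12 (rule 193): 01110000111000
Gen 13 (rule 146): 10101001010100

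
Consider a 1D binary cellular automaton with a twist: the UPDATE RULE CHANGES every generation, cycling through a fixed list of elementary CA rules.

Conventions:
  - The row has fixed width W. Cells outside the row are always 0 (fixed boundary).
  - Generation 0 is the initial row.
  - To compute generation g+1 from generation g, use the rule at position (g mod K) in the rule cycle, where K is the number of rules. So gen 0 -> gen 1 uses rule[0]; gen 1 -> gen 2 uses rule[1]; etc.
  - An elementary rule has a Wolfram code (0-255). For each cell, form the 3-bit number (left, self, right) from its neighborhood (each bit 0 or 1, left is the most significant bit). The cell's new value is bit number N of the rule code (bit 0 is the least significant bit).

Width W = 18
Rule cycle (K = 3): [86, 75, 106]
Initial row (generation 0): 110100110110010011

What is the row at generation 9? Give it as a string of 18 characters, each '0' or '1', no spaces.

Gen 0: 110100110110010011
Gen 1 (rule 86): 010111010011111101
Gen 2 (rule 75): 100101000110000100
Gen 3 (rule 106): 001010001110001000
Gen 4 (rule 86): 011011010011011100
Gen 5 (rule 75): 111011000111010101
Gen 6 (rule 106): 101111001101101010
Gen 7 (rule 86): 100001110100101011
Gen 8 (rule 75): 001111010001000011
Gen 9 (rule 106): 011001100010000111

Answer: 011001100010000111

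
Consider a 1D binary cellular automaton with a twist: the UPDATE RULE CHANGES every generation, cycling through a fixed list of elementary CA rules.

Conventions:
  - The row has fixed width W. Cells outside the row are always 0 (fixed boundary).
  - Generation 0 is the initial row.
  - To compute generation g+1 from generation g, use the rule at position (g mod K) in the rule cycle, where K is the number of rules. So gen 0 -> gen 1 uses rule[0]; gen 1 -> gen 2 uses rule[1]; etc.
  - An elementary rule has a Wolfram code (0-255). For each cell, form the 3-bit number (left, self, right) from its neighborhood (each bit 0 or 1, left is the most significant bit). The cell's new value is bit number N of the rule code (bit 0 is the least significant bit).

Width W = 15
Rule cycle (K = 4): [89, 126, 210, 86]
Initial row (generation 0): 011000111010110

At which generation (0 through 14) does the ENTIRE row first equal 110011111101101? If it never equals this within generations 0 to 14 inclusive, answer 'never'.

Answer: 2

Derivation:
Gen 0: 011000111010110
Gen 1 (rule 89): 011110101000111
Gen 2 (rule 126): 110011111101101
Gen 3 (rule 210): 011101111100100
Gen 4 (rule 86): 100100000111110
Gen 5 (rule 89): 010011110100011
Gen 6 (rule 126): 111110011110111
Gen 7 (rule 210): 011111101110011
Gen 8 (rule 86): 100000100011101
Gen 9 (rule 89): 011110011010100
Gen 10 (rule 126): 110011111111110
Gen 11 (rule 210): 011101111111111
Gen 12 (rule 86): 100100000000001
Gen 13 (rule 89): 010011111111100
Gen 14 (rule 126): 111110000000110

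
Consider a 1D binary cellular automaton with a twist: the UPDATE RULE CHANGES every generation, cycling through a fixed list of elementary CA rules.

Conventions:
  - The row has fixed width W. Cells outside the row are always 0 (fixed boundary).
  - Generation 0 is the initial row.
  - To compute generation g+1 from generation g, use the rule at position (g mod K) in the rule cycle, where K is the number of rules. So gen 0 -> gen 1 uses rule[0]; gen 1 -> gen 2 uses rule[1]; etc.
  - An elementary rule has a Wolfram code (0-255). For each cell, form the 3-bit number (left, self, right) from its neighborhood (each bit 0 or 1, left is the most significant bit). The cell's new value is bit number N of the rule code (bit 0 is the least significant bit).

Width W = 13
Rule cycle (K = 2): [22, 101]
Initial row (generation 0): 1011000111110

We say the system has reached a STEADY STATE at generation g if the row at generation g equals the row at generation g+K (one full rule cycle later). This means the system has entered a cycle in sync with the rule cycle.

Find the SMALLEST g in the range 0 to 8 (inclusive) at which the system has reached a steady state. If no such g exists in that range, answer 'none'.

Answer: 5

Derivation:
Gen 0: 1011000111110
Gen 1 (rule 22): 1000101000001
Gen 2 (rule 101): 1010111011101
Gen 3 (rule 22): 1010000000001
Gen 4 (rule 101): 1110111111101
Gen 5 (rule 22): 0000000000001
Gen 6 (rule 101): 1111111111101
Gen 7 (rule 22): 0000000000001
Gen 8 (rule 101): 1111111111101
Gen 9 (rule 22): 0000000000001
Gen 10 (rule 101): 1111111111101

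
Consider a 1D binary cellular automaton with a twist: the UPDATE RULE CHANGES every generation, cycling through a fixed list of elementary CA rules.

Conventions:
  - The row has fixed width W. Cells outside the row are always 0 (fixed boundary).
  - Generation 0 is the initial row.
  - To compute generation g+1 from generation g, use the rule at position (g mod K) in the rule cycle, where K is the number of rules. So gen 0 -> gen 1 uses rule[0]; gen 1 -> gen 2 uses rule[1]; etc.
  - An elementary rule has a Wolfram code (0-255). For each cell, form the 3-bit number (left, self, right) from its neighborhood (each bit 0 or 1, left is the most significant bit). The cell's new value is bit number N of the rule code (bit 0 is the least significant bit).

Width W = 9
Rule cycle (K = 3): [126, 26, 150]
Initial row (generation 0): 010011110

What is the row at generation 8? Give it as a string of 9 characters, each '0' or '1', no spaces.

Answer: 100100000

Derivation:
Gen 0: 010011110
Gen 1 (rule 126): 111110011
Gen 2 (rule 26): 100001110
Gen 3 (rule 150): 110010101
Gen 4 (rule 126): 111111111
Gen 5 (rule 26): 100000000
Gen 6 (rule 150): 110000000
Gen 7 (rule 126): 111000000
Gen 8 (rule 26): 100100000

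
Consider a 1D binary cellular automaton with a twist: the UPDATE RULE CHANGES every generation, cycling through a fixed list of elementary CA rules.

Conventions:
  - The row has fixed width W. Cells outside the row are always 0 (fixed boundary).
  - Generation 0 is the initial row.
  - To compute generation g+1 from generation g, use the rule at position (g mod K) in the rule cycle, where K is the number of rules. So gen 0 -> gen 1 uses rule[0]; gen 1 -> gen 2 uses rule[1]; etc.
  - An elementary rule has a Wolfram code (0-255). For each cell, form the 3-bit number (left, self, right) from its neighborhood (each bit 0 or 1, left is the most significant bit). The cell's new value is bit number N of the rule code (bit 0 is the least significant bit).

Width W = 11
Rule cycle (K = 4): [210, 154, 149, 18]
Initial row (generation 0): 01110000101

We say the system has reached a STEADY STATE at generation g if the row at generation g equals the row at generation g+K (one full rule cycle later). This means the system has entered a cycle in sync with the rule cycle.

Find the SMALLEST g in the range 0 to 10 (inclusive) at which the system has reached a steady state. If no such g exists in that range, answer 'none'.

Gen 0: 01110000101
Gen 1 (rule 210): 10111001000
Gen 2 (rule 154): 00110110100
Gen 3 (rule 149): 10000000111
Gen 4 (rule 18): 01000001000
Gen 5 (rule 210): 10100010100
Gen 6 (rule 154): 00010100010
Gen 7 (rule 149): 11010111011
Gen 8 (rule 18): 00000000000
Gen 9 (rule 210): 00000000000
Gen 10 (rule 154): 00000000000
Gen 11 (rule 149): 11111111111
Gen 12 (rule 18): 00000000000
Gen 13 (rule 210): 00000000000
Gen 14 (rule 154): 00000000000

Answer: 8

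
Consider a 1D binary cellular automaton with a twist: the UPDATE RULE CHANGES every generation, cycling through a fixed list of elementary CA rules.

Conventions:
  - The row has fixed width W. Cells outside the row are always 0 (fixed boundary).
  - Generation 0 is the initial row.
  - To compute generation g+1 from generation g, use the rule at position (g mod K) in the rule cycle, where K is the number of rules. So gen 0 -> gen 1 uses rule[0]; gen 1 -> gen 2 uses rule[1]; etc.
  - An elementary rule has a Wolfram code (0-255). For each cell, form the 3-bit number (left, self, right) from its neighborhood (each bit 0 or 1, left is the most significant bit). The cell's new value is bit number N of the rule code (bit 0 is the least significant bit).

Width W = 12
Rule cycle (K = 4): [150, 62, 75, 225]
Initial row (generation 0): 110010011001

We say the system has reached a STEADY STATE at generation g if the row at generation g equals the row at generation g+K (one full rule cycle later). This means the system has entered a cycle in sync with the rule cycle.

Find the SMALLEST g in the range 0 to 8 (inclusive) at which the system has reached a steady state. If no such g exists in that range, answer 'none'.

Answer: none

Derivation:
Gen 0: 110010011001
Gen 1 (rule 150): 001111100111
Gen 2 (rule 62): 011000011100
Gen 3 (rule 75): 111011110101
Gen 4 (rule 225): 011101111010
Gen 5 (rule 150): 101000110011
Gen 6 (rule 62): 111101101110
Gen 7 (rule 75): 100101101010
Gen 8 (rule 225): 000010110100
Gen 9 (rule 150): 000110000110
Gen 10 (rule 62): 001101001101
Gen 11 (rule 75): 111100011100
Gen 12 (rule 225): 011101001101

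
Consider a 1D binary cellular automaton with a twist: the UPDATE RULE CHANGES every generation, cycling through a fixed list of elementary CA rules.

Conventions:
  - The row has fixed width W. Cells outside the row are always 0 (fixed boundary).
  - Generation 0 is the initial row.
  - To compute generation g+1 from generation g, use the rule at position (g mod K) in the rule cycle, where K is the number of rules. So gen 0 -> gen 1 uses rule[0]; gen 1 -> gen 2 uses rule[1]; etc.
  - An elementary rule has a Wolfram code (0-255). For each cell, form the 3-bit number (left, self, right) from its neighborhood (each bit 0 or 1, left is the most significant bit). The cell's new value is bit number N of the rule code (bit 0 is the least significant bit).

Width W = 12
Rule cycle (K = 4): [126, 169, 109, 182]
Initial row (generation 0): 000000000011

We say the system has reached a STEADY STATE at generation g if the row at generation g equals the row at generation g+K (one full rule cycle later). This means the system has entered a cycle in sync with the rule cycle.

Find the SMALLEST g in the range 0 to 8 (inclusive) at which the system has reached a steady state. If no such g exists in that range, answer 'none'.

Gen 0: 000000000011
Gen 1 (rule 126): 000000000111
Gen 2 (rule 169): 111111110110
Gen 3 (rule 109): 100000011110
Gen 4 (rule 182): 110000101101
Gen 5 (rule 126): 111001111111
Gen 6 (rule 169): 110001111110
Gen 7 (rule 109): 110101000010
Gen 8 (rule 182): 001111100111
Gen 9 (rule 126): 011000111101
Gen 10 (rule 169): 010010111010
Gen 11 (rule 109): 010011101110
Gen 12 (rule 182): 111101010101

Answer: none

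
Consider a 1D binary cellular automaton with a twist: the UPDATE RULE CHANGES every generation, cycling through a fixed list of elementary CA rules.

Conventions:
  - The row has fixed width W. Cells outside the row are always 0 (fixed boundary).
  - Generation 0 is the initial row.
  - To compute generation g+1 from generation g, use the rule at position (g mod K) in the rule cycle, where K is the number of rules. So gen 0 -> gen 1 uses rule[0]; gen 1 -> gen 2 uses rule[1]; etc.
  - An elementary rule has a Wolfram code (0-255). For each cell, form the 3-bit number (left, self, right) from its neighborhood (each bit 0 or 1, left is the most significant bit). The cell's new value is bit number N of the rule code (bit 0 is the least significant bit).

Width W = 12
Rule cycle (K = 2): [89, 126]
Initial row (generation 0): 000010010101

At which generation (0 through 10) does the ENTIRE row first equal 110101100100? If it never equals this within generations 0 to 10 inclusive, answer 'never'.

Answer: never

Derivation:
Gen 0: 000010010101
Gen 1 (rule 89): 111001000000
Gen 2 (rule 126): 101111100000
Gen 3 (rule 89): 001000111111
Gen 4 (rule 126): 011101100001
Gen 5 (rule 89): 010101111100
Gen 6 (rule 126): 111111000110
Gen 7 (rule 89): 100001110111
Gen 8 (rule 126): 110011011101
Gen 9 (rule 89): 111011010100
Gen 10 (rule 126): 101111111110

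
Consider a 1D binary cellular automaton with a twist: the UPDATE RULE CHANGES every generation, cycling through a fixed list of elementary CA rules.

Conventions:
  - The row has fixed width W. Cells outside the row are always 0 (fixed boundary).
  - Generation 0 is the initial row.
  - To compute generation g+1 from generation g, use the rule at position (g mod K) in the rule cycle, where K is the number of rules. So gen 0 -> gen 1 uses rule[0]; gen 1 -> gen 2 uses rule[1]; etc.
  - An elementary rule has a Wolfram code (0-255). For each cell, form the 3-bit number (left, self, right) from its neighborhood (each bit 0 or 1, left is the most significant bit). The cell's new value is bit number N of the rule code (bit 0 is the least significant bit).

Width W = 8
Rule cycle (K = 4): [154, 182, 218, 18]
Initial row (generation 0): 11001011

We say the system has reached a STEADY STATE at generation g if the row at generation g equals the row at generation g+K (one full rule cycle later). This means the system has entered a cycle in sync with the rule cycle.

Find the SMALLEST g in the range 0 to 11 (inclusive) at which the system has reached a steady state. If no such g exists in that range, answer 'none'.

Answer: 4

Derivation:
Gen 0: 11001011
Gen 1 (rule 154): 10110010
Gen 2 (rule 182): 11001111
Gen 3 (rule 218): 11111111
Gen 4 (rule 18): 00000000
Gen 5 (rule 154): 00000000
Gen 6 (rule 182): 00000000
Gen 7 (rule 218): 00000000
Gen 8 (rule 18): 00000000
Gen 9 (rule 154): 00000000
Gen 10 (rule 182): 00000000
Gen 11 (rule 218): 00000000
Gen 12 (rule 18): 00000000
Gen 13 (rule 154): 00000000
Gen 14 (rule 182): 00000000
Gen 15 (rule 218): 00000000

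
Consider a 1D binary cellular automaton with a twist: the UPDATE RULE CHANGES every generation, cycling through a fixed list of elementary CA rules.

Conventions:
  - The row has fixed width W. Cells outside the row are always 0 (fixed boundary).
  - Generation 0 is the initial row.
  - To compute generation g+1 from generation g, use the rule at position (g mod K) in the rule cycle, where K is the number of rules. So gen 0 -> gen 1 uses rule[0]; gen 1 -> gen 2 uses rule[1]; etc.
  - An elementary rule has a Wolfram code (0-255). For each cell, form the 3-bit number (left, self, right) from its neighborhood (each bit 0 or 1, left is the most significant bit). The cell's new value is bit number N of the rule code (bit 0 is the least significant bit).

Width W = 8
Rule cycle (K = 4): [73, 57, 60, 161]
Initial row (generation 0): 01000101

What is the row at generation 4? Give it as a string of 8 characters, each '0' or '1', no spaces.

Gen 0: 01000101
Gen 1 (rule 73): 00010000
Gen 2 (rule 57): 11001111
Gen 3 (rule 60): 10101000
Gen 4 (rule 161): 01010011

Answer: 01010011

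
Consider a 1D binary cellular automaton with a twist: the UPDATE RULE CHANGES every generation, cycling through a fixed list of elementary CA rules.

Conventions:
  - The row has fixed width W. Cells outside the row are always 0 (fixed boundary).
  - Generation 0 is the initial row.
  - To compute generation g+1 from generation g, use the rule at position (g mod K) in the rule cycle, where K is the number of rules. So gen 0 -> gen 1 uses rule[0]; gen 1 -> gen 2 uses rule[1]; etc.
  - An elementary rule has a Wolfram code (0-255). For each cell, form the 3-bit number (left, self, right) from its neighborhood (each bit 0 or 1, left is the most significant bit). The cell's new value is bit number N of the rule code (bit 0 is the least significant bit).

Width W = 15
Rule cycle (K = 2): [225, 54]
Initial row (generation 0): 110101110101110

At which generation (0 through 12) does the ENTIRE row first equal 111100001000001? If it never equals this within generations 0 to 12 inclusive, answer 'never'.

Answer: never

Derivation:
Gen 0: 110101110101110
Gen 1 (rule 225): 011010111010110
Gen 2 (rule 54): 100111000111001
Gen 3 (rule 225): 000011010011000
Gen 4 (rule 54): 000100111100100
Gen 5 (rule 225): 110000011100001
Gen 6 (rule 54): 001000100010011
Gen 7 (rule 225): 100010001000001
Gen 8 (rule 54): 110111011100011
Gen 9 (rule 225): 011011101101001
Gen 10 (rule 54): 100100010011111
Gen 11 (rule 225): 000001000001111
Gen 12 (rule 54): 000011100010000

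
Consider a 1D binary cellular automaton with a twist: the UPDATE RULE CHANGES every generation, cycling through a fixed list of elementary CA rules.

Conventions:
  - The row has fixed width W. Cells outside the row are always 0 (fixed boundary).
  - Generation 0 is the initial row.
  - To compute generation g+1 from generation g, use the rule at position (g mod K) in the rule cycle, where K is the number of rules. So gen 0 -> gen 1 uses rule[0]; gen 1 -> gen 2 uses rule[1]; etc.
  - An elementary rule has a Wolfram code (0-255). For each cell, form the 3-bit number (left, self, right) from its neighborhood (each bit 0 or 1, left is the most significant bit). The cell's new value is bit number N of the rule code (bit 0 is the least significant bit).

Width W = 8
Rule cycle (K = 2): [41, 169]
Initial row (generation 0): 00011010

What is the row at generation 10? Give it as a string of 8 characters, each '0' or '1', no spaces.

Answer: 11011001

Derivation:
Gen 0: 00011010
Gen 1 (rule 41): 11010100
Gen 2 (rule 169): 10101001
Gen 3 (rule 41): 01010000
Gen 4 (rule 169): 00100111
Gen 5 (rule 41): 10000100
Gen 6 (rule 169): 00110001
Gen 7 (rule 41): 10100100
Gen 8 (rule 169): 01000001
Gen 9 (rule 41): 00011100
Gen 10 (rule 169): 11011001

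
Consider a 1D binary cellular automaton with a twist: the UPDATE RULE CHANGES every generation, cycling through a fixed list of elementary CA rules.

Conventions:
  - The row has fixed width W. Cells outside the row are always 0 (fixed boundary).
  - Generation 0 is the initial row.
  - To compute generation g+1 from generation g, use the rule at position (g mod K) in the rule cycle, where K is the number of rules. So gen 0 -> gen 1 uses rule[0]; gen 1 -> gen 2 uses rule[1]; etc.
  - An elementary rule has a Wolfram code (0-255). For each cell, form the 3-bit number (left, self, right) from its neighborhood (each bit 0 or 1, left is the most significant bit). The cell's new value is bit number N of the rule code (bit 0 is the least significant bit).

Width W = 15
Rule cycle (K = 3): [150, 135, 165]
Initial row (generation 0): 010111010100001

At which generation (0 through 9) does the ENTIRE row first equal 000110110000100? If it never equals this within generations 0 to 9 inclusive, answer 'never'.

Gen 0: 010111010100001
Gen 1 (rule 150): 110010010110011
Gen 2 (rule 135): 000110110000100
Gen 3 (rule 165): 110001000110101
Gen 4 (rule 150): 001011101000101
Gen 5 (rule 135): 111001001011101
Gen 6 (rule 165): 010001001101011
Gen 7 (rule 150): 111011110001000
Gen 8 (rule 135): 010001100111011
Gen 9 (rule 165): 010100000010100

Answer: 2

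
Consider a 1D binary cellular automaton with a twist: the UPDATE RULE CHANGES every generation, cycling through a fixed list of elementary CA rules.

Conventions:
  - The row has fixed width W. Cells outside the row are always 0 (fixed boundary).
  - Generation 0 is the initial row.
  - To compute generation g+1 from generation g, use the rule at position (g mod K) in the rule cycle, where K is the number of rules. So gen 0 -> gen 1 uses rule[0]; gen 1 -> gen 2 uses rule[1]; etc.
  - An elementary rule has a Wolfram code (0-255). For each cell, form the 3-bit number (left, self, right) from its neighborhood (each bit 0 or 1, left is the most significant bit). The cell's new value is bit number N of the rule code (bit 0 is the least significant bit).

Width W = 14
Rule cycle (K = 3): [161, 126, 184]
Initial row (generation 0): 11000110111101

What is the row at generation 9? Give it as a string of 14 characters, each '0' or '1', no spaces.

Answer: 11111111111110

Derivation:
Gen 0: 11000110111101
Gen 1 (rule 161): 00010001011010
Gen 2 (rule 126): 00111011111111
Gen 3 (rule 184): 00110111111110
Gen 4 (rule 161): 10001011111100
Gen 5 (rule 126): 11011110000110
Gen 6 (rule 184): 10111101000101
Gen 7 (rule 161): 01011010010010
Gen 8 (rule 126): 11111111111111
Gen 9 (rule 184): 11111111111110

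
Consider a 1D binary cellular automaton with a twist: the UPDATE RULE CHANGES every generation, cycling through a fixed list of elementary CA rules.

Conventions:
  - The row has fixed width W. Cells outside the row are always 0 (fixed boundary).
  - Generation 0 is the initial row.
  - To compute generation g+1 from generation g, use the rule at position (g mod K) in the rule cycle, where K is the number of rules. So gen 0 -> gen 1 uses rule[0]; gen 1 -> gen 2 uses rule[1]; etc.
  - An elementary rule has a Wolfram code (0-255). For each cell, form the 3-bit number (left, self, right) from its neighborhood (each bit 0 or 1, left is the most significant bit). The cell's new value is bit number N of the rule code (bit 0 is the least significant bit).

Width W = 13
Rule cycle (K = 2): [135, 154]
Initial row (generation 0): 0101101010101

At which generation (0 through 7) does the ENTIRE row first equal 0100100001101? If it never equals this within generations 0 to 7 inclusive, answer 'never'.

Answer: never

Derivation:
Gen 0: 0101101010101
Gen 1 (rule 135): 1100001010101
Gen 2 (rule 154): 1010010000000
Gen 3 (rule 135): 1010110111111
Gen 4 (rule 154): 0000100111110
Gen 5 (rule 135): 1111101011100
Gen 6 (rule 154): 1111000011010
Gen 7 (rule 135): 0110011100010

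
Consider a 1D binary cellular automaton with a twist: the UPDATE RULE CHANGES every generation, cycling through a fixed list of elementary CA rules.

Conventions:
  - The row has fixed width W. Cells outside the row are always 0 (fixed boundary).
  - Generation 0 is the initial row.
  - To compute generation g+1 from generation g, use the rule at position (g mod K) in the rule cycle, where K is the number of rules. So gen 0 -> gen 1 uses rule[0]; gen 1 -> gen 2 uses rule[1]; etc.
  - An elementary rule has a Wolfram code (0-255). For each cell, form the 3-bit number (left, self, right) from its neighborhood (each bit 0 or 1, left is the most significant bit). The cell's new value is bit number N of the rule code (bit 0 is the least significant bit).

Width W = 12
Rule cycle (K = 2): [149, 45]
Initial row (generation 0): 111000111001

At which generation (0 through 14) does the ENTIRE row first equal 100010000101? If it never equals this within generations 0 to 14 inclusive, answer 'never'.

Answer: never

Derivation:
Gen 0: 111000111001
Gen 1 (rule 149): 010110010101
Gen 2 (rule 45): 011100011111
Gen 3 (rule 149): 001011001110
Gen 4 (rule 45): 101110001000
Gen 5 (rule 149): 100101101111
Gen 6 (rule 45): 100111011000
Gen 7 (rule 149): 110010000111
Gen 8 (rule 45): 100010110100
Gen 9 (rule 149): 111010000111
Gen 10 (rule 45): 100110110100
Gen 11 (rule 149): 110000000111
Gen 12 (rule 45): 100111110100
Gen 13 (rule 149): 110011100111
Gen 14 (rule 45): 100010000100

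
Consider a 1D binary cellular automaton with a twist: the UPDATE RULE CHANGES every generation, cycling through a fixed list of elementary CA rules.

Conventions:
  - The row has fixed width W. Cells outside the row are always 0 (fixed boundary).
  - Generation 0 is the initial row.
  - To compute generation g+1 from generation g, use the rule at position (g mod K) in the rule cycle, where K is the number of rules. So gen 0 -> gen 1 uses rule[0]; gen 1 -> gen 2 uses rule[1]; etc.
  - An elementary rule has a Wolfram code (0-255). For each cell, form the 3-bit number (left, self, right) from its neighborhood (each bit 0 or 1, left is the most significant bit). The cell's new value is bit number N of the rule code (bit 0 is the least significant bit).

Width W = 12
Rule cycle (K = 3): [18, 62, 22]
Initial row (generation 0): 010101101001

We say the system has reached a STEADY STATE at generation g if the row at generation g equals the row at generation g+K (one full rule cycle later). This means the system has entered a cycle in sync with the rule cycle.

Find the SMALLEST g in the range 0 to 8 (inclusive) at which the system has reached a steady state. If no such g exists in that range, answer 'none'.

Gen 0: 010101101001
Gen 1 (rule 18): 100000000110
Gen 2 (rule 62): 110000001101
Gen 3 (rule 22): 001000010001
Gen 4 (rule 18): 010100101010
Gen 5 (rule 62): 111111111111
Gen 6 (rule 22): 000000000000
Gen 7 (rule 18): 000000000000
Gen 8 (rule 62): 000000000000
Gen 9 (rule 22): 000000000000
Gen 10 (rule 18): 000000000000
Gen 11 (rule 62): 000000000000

Answer: 6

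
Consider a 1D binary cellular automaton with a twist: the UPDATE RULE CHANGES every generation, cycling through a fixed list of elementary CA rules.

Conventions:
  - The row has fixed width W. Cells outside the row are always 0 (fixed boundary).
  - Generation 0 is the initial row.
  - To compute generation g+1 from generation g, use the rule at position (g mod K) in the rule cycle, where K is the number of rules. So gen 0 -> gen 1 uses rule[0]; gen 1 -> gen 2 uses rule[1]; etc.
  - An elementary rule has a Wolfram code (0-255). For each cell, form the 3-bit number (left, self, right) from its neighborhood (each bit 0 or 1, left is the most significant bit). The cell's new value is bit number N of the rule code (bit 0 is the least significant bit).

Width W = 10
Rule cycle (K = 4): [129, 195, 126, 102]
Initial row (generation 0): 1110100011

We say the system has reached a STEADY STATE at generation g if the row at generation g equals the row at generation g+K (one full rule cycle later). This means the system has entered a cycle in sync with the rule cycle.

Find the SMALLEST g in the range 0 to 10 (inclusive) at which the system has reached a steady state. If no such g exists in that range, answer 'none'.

Gen 0: 1110100011
Gen 1 (rule 129): 0100001000
Gen 2 (rule 195): 1001110011
Gen 3 (rule 126): 1111011111
Gen 4 (rule 102): 0001100001
Gen 5 (rule 129): 1100001100
Gen 6 (rule 195): 0101110101
Gen 7 (rule 126): 1111011111
Gen 8 (rule 102): 0001100001
Gen 9 (rule 129): 1100001100
Gen 10 (rule 195): 0101110101
Gen 11 (rule 126): 1111011111
Gen 12 (rule 102): 0001100001
Gen 13 (rule 129): 1100001100
Gen 14 (rule 195): 0101110101

Answer: 3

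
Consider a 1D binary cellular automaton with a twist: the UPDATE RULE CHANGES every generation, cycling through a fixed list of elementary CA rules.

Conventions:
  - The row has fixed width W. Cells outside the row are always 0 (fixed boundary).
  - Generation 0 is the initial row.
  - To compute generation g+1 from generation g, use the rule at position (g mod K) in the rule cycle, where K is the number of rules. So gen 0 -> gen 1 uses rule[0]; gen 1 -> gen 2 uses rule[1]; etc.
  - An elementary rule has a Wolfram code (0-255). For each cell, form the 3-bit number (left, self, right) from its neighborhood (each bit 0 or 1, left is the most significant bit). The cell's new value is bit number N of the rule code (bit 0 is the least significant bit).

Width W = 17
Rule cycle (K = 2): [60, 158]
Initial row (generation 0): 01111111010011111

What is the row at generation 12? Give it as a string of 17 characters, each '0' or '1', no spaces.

Gen 0: 01111111010011111
Gen 1 (rule 60): 01000000111010000
Gen 2 (rule 158): 11100001110011000
Gen 3 (rule 60): 10010001001010100
Gen 4 (rule 158): 11111011111010110
Gen 5 (rule 60): 10000110000111101
Gen 6 (rule 158): 11001101001111001
Gen 7 (rule 60): 10101011101000101
Gen 8 (rule 158): 10101011001101101
Gen 9 (rule 60): 11111110101011011
Gen 10 (rule 158): 11111100101010010
Gen 11 (rule 60): 10000010111111011
Gen 12 (rule 158): 11000110111110010

Answer: 11000110111110010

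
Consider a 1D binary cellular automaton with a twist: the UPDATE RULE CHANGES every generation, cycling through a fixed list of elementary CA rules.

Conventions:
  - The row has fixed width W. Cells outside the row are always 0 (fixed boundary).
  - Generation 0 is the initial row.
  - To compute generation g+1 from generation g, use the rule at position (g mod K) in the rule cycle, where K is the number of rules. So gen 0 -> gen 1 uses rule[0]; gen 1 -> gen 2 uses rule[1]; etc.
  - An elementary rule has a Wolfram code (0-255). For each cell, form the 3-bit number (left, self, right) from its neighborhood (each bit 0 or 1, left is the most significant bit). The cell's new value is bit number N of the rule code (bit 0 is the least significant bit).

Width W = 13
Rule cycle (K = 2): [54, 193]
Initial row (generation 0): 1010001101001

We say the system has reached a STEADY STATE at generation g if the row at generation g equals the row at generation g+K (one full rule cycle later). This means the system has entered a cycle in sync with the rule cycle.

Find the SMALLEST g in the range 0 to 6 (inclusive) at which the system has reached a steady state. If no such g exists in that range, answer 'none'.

Gen 0: 1010001101001
Gen 1 (rule 54): 1111010011111
Gen 2 (rule 193): 0111000001111
Gen 3 (rule 54): 1000100010000
Gen 4 (rule 193): 0010001000111
Gen 5 (rule 54): 0111011101000
Gen 6 (rule 193): 0011001100011
Gen 7 (rule 54): 0100110010100
Gen 8 (rule 193): 0000010000001

Answer: none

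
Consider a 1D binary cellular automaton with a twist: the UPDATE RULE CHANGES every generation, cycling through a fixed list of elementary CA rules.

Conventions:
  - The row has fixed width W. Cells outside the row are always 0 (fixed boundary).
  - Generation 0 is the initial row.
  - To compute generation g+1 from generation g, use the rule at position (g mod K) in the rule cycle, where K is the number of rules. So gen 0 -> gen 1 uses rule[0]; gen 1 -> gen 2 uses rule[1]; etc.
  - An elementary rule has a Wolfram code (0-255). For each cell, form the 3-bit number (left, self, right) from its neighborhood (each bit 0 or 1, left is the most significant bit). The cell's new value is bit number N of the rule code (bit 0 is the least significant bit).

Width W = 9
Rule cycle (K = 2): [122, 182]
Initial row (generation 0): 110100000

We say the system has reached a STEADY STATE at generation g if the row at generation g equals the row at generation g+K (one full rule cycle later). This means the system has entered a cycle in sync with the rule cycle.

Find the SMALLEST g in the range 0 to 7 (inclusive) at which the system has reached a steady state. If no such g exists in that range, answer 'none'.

Answer: 7

Derivation:
Gen 0: 110100000
Gen 1 (rule 122): 111010000
Gen 2 (rule 182): 010111000
Gen 3 (rule 122): 101101100
Gen 4 (rule 182): 110010010
Gen 5 (rule 122): 111101101
Gen 6 (rule 182): 011010011
Gen 7 (rule 122): 111101111
Gen 8 (rule 182): 011010110
Gen 9 (rule 122): 111101111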